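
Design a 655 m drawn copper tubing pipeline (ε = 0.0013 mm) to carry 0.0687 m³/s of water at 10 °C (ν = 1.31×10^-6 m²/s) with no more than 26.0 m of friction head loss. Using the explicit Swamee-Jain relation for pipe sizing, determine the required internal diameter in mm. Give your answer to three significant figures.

Swamee-Jain (Type III): D = 0.66·[ε^1.25·(LQ²/(gh_f))^4.75 + ν·Q^9.4·(L/(gh_f))^5.2]^0.04
LQ²/(gh_f) = 0.01212; L/(gh_f) = 2.568
Term 1 = ε^1.25·(…)^4.75 = 3.46×10^-17; Term 2 = ν·Q^9.4·(…)^5.2 = 2.06×10^-15
D = 0.66·(3.46×10^-17 + 2.06×10^-15)^0.04 = 0.1708 m = 171 mm
Check: V = 3.00 m/s, Re = 3.91×10^5, f = 0.01379, h_f = 24.3 m ≈ 26.0 m ✓

D ≈ 171 mm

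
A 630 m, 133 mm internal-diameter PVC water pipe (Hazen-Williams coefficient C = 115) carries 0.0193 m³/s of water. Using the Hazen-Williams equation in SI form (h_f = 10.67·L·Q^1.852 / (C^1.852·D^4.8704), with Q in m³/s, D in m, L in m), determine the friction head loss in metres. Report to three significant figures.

h_f = 10.67·630·0.0193^1.852 / (115^1.852·0.133^4.8704) = 12.68 m

h_f ≈ 12.7 m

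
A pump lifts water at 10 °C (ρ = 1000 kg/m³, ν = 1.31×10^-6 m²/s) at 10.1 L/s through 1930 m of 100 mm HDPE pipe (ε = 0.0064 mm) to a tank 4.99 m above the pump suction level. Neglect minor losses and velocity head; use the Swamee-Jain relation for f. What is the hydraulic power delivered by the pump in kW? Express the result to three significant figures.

P_hyd ≈ 3.45 kW

V = 4Q/(πD²) = 1.286 m/s; Re = 9.82×10^4; ε/D = 6.40×10^-5; f = 0.01831
h_f = f(L/D)V²/2g = 29.79 m
Total head H = z + h_f = 4.99 + 29.79 = 34.78 m
P_hyd = ρgQH = 1000·9.81·0.0101·34.78 = 3.446 kW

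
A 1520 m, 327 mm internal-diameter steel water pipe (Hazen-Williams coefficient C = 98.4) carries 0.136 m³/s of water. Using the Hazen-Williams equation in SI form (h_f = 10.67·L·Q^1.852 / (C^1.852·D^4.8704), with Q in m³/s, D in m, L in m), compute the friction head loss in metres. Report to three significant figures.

h_f = 10.67·1520·0.136^1.852 / (98.4^1.852·0.327^4.8704) = 19.00 m

h_f ≈ 19.0 m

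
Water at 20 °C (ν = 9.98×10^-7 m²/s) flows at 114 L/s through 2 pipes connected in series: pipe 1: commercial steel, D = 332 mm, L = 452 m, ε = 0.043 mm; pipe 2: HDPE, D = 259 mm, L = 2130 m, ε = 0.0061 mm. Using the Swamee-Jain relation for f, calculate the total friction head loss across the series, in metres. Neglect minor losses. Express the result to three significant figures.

H ≈ 27.7 m

Pipe 1: V = 1.317 m/s, Re = 4.38×10^5, ε/D = 1.30×10^-4, f = 0.01501, h_1 = f(L/D)V²/2g = 1.807 m
Pipe 2: V = 2.164 m/s, Re = 5.62×10^5, ε/D = 2.36×10^-5, f = 0.01322, h_2 = f(L/D)V²/2g = 25.94 m
Series → Q common, losses add: H = Σh = 27.75 m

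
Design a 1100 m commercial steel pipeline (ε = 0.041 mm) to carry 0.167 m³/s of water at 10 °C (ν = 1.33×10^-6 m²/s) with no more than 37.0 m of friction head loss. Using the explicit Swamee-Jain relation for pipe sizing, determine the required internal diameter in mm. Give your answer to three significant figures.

D ≈ 255 mm

Swamee-Jain (Type III): D = 0.66·[ε^1.25·(LQ²/(gh_f))^4.75 + ν·Q^9.4·(L/(gh_f))^5.2]^0.04
LQ²/(gh_f) = 0.08452; L/(gh_f) = 3.031
Term 1 = ε^1.25·(…)^4.75 = 2.62×10^-11; Term 2 = ν·Q^9.4·(…)^5.2 = 2.10×10^-11
D = 0.66·(2.62×10^-11 + 2.10×10^-11)^0.04 = 0.2550 m = 255 mm
Check: V = 3.27 m/s, Re = 6.27×10^5, f = 0.01482, h_f = 34.9 m ≈ 37.0 m ✓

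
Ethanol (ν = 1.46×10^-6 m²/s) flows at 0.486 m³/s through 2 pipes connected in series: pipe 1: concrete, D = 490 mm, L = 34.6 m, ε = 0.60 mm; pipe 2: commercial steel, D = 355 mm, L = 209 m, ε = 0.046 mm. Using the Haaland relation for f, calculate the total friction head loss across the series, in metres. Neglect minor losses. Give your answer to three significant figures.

Pipe 1: V = 2.577 m/s, Re = 8.65×10^5, ε/D = 0.00122, f = 0.02095, h_1 = f(L/D)V²/2g = 0.5007 m
Pipe 2: V = 4.910 m/s, Re = 1.19×10^6, ε/D = 1.30×10^-4, f = 0.01358, h_2 = f(L/D)V²/2g = 9.827 m
Series → Q common, losses add: H = Σh = 10.33 m

H ≈ 10.3 m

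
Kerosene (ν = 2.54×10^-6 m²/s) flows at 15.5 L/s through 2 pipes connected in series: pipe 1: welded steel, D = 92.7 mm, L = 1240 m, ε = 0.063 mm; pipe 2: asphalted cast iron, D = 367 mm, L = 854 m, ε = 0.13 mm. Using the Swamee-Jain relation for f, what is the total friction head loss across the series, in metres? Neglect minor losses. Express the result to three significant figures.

H ≈ 77.8 m

Pipe 1: V = 2.297 m/s, Re = 8.38×10^4, ε/D = 6.80×10^-4, f = 0.02160, h_1 = f(L/D)V²/2g = 77.68 m
Pipe 2: V = 0.1465 m/s, Re = 2.12×10^4, ε/D = 3.54×10^-4, f = 0.02634, h_2 = f(L/D)V²/2g = 0.06706 m
Series → Q common, losses add: H = Σh = 77.75 m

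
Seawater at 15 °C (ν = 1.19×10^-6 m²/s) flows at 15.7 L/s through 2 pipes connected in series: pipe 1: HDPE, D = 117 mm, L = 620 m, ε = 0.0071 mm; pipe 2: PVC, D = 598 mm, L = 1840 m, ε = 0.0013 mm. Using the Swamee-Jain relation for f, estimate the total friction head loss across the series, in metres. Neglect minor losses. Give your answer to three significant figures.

H ≈ 9.82 m

Pipe 1: V = 1.460 m/s, Re = 1.44×10^5, ε/D = 6.07×10^-5, f = 0.01703, h_1 = f(L/D)V²/2g = 9.809 m
Pipe 2: V = 0.05590 m/s, Re = 2.81×10^4, ε/D = 2.17×10^-6, f = 0.02375, h_2 = f(L/D)V²/2g = 0.01164 m
Series → Q common, losses add: H = Σh = 9.821 m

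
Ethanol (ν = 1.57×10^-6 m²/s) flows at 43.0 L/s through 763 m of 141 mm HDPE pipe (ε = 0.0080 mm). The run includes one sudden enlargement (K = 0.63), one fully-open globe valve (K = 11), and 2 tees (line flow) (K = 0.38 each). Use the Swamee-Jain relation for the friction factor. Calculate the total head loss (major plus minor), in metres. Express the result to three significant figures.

V = 4Q/(πD²) = 2.754 m/s; V²/2g = 0.3865 m
Re = 2.47×10^5, ε/D = 5.67×10^-5 → f = 0.01548 (Swamee-Jain)
Major: h_f = f(L/D)·V²/2g = 0.01548·5411·0.3865 = 32.37 m
Minor: ΣK = 12.4; h_m = ΣK·V²/2g = 4.789 m
Total H_L = 32.37 + 4.789 = 37.16 m

H_L ≈ 37.2 m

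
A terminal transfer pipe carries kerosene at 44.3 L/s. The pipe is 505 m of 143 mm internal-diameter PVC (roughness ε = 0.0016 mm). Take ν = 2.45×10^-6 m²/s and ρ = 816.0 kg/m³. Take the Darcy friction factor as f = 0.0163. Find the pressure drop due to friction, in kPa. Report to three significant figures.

Δp ≈ 179 kPa

V = 4Q/(πD²) = 4·0.0443/(π·0.143²) = 2.758 m/s
h_f = f(L/D)V²/(2g) = 0.01630·(505/0.143)·2.758²/(2·9.81) = 22.32 m
Δp = ρg·h_f = 816.0·9.81·22.32 = 178.7 kPa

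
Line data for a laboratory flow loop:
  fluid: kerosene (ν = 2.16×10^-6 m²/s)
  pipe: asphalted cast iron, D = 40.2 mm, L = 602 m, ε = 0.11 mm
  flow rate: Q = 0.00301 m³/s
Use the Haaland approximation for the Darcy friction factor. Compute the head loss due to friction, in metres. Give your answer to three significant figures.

V = 4Q/(πD²) = 4·0.00301/(π·0.0402²) = 2.372 m/s
Re = VD/ν = 2.372·0.0402/2.16×10^-6 = 4.41×10^4 → turbulent
ε/D = 0.11/40.2 = 0.00274
Haaland: f = 0.02819
h_f = f(L/D)V²/(2g) = 0.02819·(602/0.0402)·2.372²/(2·9.81) = 121.0 m

h_f ≈ 121 m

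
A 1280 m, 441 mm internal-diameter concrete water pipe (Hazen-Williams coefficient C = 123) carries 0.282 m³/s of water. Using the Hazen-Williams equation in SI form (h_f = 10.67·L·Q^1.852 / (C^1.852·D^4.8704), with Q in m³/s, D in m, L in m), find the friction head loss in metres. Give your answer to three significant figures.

h_f = 10.67·1280·0.282^1.852 / (123^1.852·0.441^4.8704) = 9.516 m

h_f ≈ 9.52 m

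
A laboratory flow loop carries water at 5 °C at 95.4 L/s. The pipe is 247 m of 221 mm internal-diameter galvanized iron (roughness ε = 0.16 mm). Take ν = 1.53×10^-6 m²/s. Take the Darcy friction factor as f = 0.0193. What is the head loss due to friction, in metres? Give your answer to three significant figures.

h_f ≈ 6.80 m

V = 4Q/(πD²) = 4·0.0954/(π·0.221²) = 2.487 m/s
h_f = f(L/D)V²/(2g) = 0.01930·(247/0.221)·2.487²/(2·9.81) = 6.800 m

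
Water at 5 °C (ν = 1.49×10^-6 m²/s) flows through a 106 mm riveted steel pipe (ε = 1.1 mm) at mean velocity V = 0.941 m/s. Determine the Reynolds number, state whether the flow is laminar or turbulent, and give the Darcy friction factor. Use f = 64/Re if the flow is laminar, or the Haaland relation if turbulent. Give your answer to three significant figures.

Re = VD/ν = 0.9410·0.106/1.49×10^-6 = 6.69×10^4
Re > 4000 → turbulent; ε/D = 0.0104
Haaland: f = 0.03927

Re ≈ 6.69×10^4; turbulent; f ≈ 0.0393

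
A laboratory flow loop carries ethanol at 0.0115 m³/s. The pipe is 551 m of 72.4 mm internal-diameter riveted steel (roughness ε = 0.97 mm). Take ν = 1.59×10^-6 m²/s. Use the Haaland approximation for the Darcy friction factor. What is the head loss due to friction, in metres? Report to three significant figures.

V = 4Q/(πD²) = 4·0.0115/(π·0.0724²) = 2.793 m/s
Re = VD/ν = 2.793·0.0724/1.59×10^-6 = 1.27×10^5 → turbulent
ε/D = 0.97/72.4 = 0.0134
Haaland: f = 0.04241
h_f = f(L/D)V²/(2g) = 0.04241·(551/0.0724)·2.793²/(2·9.81) = 128.4 m

h_f ≈ 128 m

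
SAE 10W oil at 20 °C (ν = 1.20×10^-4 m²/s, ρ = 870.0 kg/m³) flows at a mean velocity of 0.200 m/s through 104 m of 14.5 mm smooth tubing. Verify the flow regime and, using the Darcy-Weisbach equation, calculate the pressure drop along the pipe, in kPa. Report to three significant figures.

Re = VD/ν = 0.200·0.01450/1.20×10^-4 = 24.2 → laminar (Re < 2300)
f = 64/Re = 2.648
h_f = f(L/D)V²/(2g) = 2.648·(104/0.01450)·0.200²/(2·9.81) = 38.72 m
Δp = ρg·h_f = 870.0·9.81·38.72 = 330.5 kPa

Δp ≈ 331 kPa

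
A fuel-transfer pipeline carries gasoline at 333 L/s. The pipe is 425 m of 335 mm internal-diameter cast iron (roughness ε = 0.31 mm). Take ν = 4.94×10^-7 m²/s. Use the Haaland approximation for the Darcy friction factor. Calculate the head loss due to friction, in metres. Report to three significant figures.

V = 4Q/(πD²) = 4·0.333/(π·0.335²) = 3.778 m/s
Re = VD/ν = 3.778·0.335/4.94×10^-7 = 2.56×10^6 → turbulent
ε/D = 0.31/335 = 9.25×10^-4
Haaland: f = 0.01942
h_f = f(L/D)V²/(2g) = 0.01942·(425/0.335)·3.778²/(2·9.81) = 17.92 m

h_f ≈ 17.9 m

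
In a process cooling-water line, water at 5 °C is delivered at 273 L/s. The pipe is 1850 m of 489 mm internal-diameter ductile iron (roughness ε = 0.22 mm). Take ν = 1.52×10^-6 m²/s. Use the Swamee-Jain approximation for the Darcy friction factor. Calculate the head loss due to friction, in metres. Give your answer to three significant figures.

h_f ≈ 7.14 m

V = 4Q/(πD²) = 4·0.273/(π·0.489²) = 1.454 m/s
Re = VD/ν = 1.454·0.489/1.52×10^-6 = 4.68×10^5 → turbulent
ε/D = 0.22/489 = 4.50×10^-4
Swamee-Jain: f = 0.01752
h_f = f(L/D)V²/(2g) = 0.01752·(1850/0.489)·1.454²/(2·9.81) = 7.138 m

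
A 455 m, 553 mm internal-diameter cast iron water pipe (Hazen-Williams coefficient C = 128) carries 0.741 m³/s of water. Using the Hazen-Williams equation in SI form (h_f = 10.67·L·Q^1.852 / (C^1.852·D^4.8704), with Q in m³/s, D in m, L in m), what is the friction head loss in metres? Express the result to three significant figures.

h_f = 10.67·455·0.741^1.852 / (128^1.852·0.553^4.8704) = 6.245 m

h_f ≈ 6.25 m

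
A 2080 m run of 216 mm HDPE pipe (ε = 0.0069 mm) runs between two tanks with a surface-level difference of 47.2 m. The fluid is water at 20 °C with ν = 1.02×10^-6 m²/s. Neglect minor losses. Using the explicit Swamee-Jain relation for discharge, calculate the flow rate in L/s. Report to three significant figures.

Swamee-Jain (Type II): Q = -0.965·√(gD⁵h_f/L)·ln[ε/(3.7D) + √(3.17ν²L/(gD³h_f))]
√(gD⁵h_f/L) = √(9.81·0.216⁵·47.2/2080) = 0.01023
ε/(3.7D) = 8.63×10^-6; √(3.17ν²L/(gD³h_f)) = 3.83×10^-5
Q = -0.965·0.01023·ln(4.698×10^-5) = 0.09839 m³/s
Check: V = 2.69 m/s, Re = 5.69×10^5, f = 0.01333, h_f = 47.2 m ≈ 47.2 m ✓

Q ≈ 98.4 L/s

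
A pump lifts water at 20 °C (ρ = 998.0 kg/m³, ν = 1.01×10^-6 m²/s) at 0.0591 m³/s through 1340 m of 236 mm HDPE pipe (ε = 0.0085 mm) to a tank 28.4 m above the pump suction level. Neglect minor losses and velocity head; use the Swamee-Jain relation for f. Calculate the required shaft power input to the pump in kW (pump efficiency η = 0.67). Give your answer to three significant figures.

V = 4Q/(πD²) = 1.351 m/s; Re = 3.16×10^5; ε/D = 3.60×10^-5; f = 0.01466
h_f = f(L/D)V²/2g = 7.745 m
Total head H = z + h_f = 28.4 + 7.745 = 36.14 m
P_hyd = ρgQH = 998.0·9.81·0.0591·36.14 = 20.91 kW
P_shaft = P_hyd/η = 20.91/0.67 = 31.21 kW

P_shaft ≈ 31.2 kW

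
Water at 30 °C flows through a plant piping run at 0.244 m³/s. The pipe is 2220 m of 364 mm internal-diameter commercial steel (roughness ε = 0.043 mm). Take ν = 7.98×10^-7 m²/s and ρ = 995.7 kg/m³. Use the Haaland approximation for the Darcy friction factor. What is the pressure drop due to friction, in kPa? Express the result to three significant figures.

V = 4Q/(πD²) = 4·0.244/(π·0.364²) = 2.345 m/s
Re = VD/ν = 2.345·0.364/7.98×10^-7 = 1.07×10^6 → turbulent
ε/D = 0.043/364 = 1.18×10^-4
Haaland: f = 0.01352
h_f = f(L/D)V²/(2g) = 0.01352·(2220/0.364)·2.345²/(2·9.81) = 23.11 m
Δp = ρg·h_f = 995.7·9.81·23.11 = 225.7 kPa

Δp ≈ 226 kPa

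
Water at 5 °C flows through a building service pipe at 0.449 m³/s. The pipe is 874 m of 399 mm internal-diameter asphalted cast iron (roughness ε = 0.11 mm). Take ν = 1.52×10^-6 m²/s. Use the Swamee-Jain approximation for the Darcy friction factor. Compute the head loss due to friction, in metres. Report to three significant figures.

h_f ≈ 22.4 m

V = 4Q/(πD²) = 4·0.449/(π·0.399²) = 3.591 m/s
Re = VD/ν = 3.591·0.399/1.52×10^-6 = 9.43×10^5 → turbulent
ε/D = 0.11/399 = 2.76×10^-4
Swamee-Jain: f = 0.01558
h_f = f(L/D)V²/(2g) = 0.01558·(874/0.399)·3.591²/(2·9.81) = 22.43 m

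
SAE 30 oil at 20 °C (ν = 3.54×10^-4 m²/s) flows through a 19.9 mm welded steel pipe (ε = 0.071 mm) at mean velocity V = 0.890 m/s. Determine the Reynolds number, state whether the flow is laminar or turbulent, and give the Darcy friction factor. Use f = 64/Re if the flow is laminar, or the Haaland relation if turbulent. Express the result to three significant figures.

Re ≈ 50.0; laminar; f = 64/Re ≈ 1.28

Re = VD/ν = 0.8900·0.0199/3.54×10^-4 = 50.0
Re < 2300 → laminar → f = 64/Re = 1.279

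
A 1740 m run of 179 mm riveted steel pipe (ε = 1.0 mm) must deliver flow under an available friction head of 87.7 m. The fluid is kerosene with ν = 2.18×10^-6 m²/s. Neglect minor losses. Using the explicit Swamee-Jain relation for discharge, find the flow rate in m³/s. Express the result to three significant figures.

Q ≈ 0.0593 m³/s

Swamee-Jain (Type II): Q = -0.965·√(gD⁵h_f/L)·ln[ε/(3.7D) + √(3.17ν²L/(gD³h_f))]
√(gD⁵h_f/L) = √(9.81·0.179⁵·87.7/1740) = 0.009532
ε/(3.7D) = 0.00151; √(3.17ν²L/(gD³h_f)) = 7.29×10^-5
Q = -0.965·0.009532·ln(0.001583) = 0.05932 m³/s
Check: V = 2.36 m/s, Re = 1.94×10^5, f = 0.03204, h_f = 88.2 m ≈ 87.7 m ✓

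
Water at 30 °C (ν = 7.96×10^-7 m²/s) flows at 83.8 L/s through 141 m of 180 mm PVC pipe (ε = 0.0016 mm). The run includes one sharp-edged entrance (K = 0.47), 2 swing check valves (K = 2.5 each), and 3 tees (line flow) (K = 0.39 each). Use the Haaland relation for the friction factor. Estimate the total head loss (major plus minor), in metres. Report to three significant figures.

V = 4Q/(πD²) = 3.293 m/s; V²/2g = 0.5527 m
Re = 7.45×10^5, ε/D = 8.89×10^-6 → f = 0.01231 (Haaland)
Major: h_f = f(L/D)·V²/2g = 0.01231·783.3·0.5527 = 5.331 m
Minor: ΣK = 6.64; h_m = ΣK·V²/2g = 3.670 m
Total H_L = 5.331 + 3.670 = 9.001 m

H_L ≈ 9.00 m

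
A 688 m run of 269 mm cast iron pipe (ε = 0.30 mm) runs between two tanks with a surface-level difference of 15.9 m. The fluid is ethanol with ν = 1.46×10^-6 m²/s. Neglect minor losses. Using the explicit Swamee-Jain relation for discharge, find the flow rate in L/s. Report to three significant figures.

Swamee-Jain (Type II): Q = -0.965·√(gD⁵h_f/L)·ln[ε/(3.7D) + √(3.17ν²L/(gD³h_f))]
√(gD⁵h_f/L) = √(9.81·0.269⁵·15.9/688) = 0.01787
ε/(3.7D) = 3.01×10^-4; √(3.17ν²L/(gD³h_f)) = 3.91×10^-5
Q = -0.965·0.01787·ln(3.405×10^-4) = 0.1377 m³/s
Check: V = 2.42 m/s, Re = 4.46×10^5, f = 0.02091, h_f = 16.0 m ≈ 15.9 m ✓

Q ≈ 138 L/s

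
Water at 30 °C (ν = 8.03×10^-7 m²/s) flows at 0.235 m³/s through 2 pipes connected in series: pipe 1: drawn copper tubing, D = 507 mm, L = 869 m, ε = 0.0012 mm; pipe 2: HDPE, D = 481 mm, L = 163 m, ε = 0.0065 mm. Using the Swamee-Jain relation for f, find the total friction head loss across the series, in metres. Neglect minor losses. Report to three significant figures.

Pipe 1: V = 1.164 m/s, Re = 7.35×10^5, ε/D = 2.37×10^-6, f = 0.01228, h_1 = f(L/D)V²/2g = 1.454 m
Pipe 2: V = 1.293 m/s, Re = 7.75×10^5, ε/D = 1.35×10^-5, f = 0.01240, h_2 = f(L/D)V²/2g = 0.3583 m
Series → Q common, losses add: H = Σh = 1.812 m

H ≈ 1.81 m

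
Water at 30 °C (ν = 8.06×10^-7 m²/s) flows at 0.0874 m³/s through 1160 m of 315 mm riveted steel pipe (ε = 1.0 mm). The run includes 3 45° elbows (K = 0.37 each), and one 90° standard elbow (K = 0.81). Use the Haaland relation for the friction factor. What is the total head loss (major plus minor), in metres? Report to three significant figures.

H_L ≈ 6.48 m

V = 4Q/(πD²) = 1.122 m/s; V²/2g = 0.06411 m
Re = 4.38×10^5, ε/D = 0.00317 → f = 0.02691 (Haaland)
Major: h_f = f(L/D)·V²/2g = 0.02691·3683·0.06411 = 6.352 m
Minor: ΣK = 1.92; h_m = ΣK·V²/2g = 0.1231 m
Total H_L = 6.352 + 0.1231 = 6.475 m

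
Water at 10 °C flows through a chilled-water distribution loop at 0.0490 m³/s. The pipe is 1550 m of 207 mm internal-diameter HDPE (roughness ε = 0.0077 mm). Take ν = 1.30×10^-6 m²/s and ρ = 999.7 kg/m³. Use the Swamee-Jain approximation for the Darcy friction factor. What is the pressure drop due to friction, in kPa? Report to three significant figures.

Δp ≈ 123 kPa

V = 4Q/(πD²) = 4·0.0490/(π·0.207²) = 1.456 m/s
Re = VD/ν = 1.456·0.207/1.30×10^-6 = 2.32×10^5 → turbulent
ε/D = 0.0077/207 = 3.72×10^-5
Swamee-Jain: f = 0.01546
h_f = f(L/D)V²/(2g) = 0.01546·(1550/0.207)·1.456²/(2·9.81) = 12.51 m
Δp = ρg·h_f = 999.7·9.81·12.51 = 122.7 kPa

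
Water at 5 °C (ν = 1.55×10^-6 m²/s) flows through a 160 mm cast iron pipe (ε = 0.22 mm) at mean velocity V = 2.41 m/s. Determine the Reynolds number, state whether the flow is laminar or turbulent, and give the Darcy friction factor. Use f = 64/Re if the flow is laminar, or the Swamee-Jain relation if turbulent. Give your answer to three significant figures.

Re = VD/ν = 2.410·0.160/1.55×10^-6 = 2.49×10^5
Re > 4000 → turbulent; ε/D = 0.00137
Swamee-Jain: f = 0.02234

Re ≈ 2.49×10^5; turbulent; f ≈ 0.0223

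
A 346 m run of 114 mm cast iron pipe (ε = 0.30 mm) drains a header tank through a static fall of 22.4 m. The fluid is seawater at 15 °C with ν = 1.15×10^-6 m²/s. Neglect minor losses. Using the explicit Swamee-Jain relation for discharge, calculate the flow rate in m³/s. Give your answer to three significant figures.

Swamee-Jain (Type II): Q = -0.965·√(gD⁵h_f/L)·ln[ε/(3.7D) + √(3.17ν²L/(gD³h_f))]
√(gD⁵h_f/L) = √(9.81·0.114⁵·22.4/346) = 0.003497
ε/(3.7D) = 7.11×10^-4; √(3.17ν²L/(gD³h_f)) = 6.67×10^-5
Q = -0.965·0.003497·ln(7.780×10^-4) = 0.02416 m³/s
Check: V = 2.37 m/s, Re = 2.35×10^5, f = 0.02603, h_f = 22.6 m ≈ 22.4 m ✓

Q ≈ 0.0242 m³/s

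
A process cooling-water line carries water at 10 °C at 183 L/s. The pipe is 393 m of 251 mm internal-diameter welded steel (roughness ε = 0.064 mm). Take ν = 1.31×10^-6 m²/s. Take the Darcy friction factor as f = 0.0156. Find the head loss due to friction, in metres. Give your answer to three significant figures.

h_f ≈ 17.0 m

V = 4Q/(πD²) = 4·0.183/(π·0.251²) = 3.698 m/s
h_f = f(L/D)V²/(2g) = 0.01560·(393/0.251)·3.698²/(2·9.81) = 17.03 m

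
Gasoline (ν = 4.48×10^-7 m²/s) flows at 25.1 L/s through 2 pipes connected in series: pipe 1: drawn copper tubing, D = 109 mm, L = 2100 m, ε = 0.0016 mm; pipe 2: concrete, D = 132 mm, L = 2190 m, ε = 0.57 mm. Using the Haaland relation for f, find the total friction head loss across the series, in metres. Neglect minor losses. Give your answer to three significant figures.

Pipe 1: V = 2.690 m/s, Re = 6.54×10^5, ε/D = 1.47×10^-5, f = 0.01266, h_1 = f(L/D)V²/2g = 89.96 m
Pipe 2: V = 1.834 m/s, Re = 5.40×10^5, ε/D = 0.00432, f = 0.02930, h_2 = f(L/D)V²/2g = 83.35 m
Series → Q common, losses add: H = Σh = 173.3 m

H ≈ 173 m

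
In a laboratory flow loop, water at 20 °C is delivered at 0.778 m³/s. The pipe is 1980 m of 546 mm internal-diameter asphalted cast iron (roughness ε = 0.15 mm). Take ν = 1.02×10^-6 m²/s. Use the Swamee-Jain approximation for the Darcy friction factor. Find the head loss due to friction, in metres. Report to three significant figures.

V = 4Q/(πD²) = 4·0.778/(π·0.546²) = 3.323 m/s
Re = VD/ν = 3.323·0.546/1.02×10^-6 = 1.78×10^6 → turbulent
ε/D = 0.15/546 = 2.75×10^-4
Swamee-Jain: f = 0.01519
h_f = f(L/D)V²/(2g) = 0.01519·(1980/0.546)·3.323²/(2·9.81) = 31.01 m

h_f ≈ 31.0 m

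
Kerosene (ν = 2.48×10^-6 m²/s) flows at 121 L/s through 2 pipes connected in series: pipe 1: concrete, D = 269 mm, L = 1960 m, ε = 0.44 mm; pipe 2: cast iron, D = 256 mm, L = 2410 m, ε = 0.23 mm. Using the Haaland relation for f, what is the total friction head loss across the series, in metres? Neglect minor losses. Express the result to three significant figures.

H ≈ 92.6 m

Pipe 1: V = 2.129 m/s, Re = 2.31×10^5, ε/D = 0.00164, f = 0.02304, h_1 = f(L/D)V²/2g = 38.79 m
Pipe 2: V = 2.351 m/s, Re = 2.43×10^5, ε/D = 8.98×10^-4, f = 0.02028, h_2 = f(L/D)V²/2g = 53.78 m
Series → Q common, losses add: H = Σh = 92.57 m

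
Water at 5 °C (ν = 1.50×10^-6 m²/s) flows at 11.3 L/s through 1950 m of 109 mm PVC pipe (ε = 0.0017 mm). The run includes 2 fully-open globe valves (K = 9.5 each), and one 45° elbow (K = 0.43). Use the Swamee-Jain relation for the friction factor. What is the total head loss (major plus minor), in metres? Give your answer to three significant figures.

H_L ≈ 26.1 m

V = 4Q/(πD²) = 1.211 m/s; V²/2g = 0.07474 m
Re = 8.80×10^4, ε/D = 1.56×10^-5 → f = 0.01844 (Swamee-Jain)
Major: h_f = f(L/D)·V²/2g = 0.01844·17890·0.07474 = 24.65 m
Minor: ΣK = 19.4; h_m = ΣK·V²/2g = 1.452 m
Total H_L = 24.65 + 1.452 = 26.11 m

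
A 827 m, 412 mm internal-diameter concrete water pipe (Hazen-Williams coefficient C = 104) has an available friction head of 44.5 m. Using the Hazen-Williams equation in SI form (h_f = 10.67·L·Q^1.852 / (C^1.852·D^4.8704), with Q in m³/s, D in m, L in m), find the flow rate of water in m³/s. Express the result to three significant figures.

Q ≈ 0.581 m³/s

Rearranging: Q = [h_f·C^1.852·D^4.8704 / (10.67·L)]^(1/1.852)
Q = [44.5·104^1.852·0.412^4.8704 / (10.67·827)]^0.540 = 0.5806 m³/s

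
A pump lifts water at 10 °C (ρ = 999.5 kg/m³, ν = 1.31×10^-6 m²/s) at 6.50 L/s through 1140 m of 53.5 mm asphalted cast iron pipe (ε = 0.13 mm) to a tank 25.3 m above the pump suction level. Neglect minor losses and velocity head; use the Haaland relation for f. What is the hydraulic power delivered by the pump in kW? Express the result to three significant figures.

P_hyd ≈ 16.6 kW

V = 4Q/(πD²) = 2.891 m/s; Re = 1.18×10^5; ε/D = 0.00243; f = 0.02587
h_f = f(L/D)V²/2g = 234.9 m
Total head H = z + h_f = 25.3 + 234.9 = 260.2 m
P_hyd = ρgQH = 999.5·9.81·0.00650·260.2 = 16.59 kW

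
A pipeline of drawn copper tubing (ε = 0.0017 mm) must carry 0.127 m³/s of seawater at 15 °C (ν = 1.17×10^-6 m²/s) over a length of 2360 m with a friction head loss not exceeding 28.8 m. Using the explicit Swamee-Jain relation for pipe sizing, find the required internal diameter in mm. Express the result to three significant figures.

Swamee-Jain (Type III): D = 0.66·[ε^1.25·(LQ²/(gh_f))^4.75 + ν·Q^9.4·(L/(gh_f))^5.2]^0.04
LQ²/(gh_f) = 0.1347; L/(gh_f) = 8.353
Term 1 = ε^1.25·(…)^4.75 = 4.50×10^-12; Term 2 = ν·Q^9.4·(…)^5.2 = 2.74×10^-10
D = 0.66·(4.50×10^-12 + 2.74×10^-10)^0.04 = 0.2737 m = 274 mm
Check: V = 2.16 m/s, Re = 5.05×10^5, f = 0.01317, h_f = 26.9 m ≈ 28.8 m ✓

D ≈ 274 mm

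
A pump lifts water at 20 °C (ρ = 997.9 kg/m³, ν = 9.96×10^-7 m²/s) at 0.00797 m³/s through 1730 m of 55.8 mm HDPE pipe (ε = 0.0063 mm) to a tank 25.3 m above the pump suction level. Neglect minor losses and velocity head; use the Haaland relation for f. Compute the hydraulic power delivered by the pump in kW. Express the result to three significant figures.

P_hyd ≈ 23.6 kW

V = 4Q/(πD²) = 3.259 m/s; Re = 1.83×10^5; ε/D = 1.13×10^-4; f = 0.01651
h_f = f(L/D)V²/2g = 277.2 m
Total head H = z + h_f = 25.3 + 277.2 = 302.5 m
P_hyd = ρgQH = 997.9·9.81·0.00797·302.5 = 23.60 kW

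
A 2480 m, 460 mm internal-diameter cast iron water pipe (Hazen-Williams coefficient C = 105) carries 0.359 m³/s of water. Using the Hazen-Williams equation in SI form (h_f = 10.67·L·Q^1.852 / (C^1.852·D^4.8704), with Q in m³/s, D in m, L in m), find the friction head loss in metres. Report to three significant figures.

h_f = 10.67·2480·0.359^1.852 / (105^1.852·0.460^4.8704) = 31.47 m

h_f ≈ 31.5 m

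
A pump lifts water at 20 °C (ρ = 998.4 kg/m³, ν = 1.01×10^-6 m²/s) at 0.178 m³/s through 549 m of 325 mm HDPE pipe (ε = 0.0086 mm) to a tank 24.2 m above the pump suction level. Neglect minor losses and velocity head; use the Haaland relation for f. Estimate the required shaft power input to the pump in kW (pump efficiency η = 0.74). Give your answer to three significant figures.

V = 4Q/(πD²) = 2.146 m/s; Re = 6.90×10^5; ε/D = 2.65×10^-5; f = 0.01273
h_f = f(L/D)V²/2g = 5.048 m
Total head H = z + h_f = 24.2 + 5.048 = 29.25 m
P_hyd = ρgQH = 998.4·9.81·0.178·29.25 = 50.99 kW
P_shaft = P_hyd/η = 50.99/0.74 = 68.91 kW

P_shaft ≈ 68.9 kW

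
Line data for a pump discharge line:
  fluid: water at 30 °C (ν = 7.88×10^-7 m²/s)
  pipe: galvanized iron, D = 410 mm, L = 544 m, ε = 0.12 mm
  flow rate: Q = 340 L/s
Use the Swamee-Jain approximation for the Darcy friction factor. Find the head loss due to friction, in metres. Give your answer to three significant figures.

V = 4Q/(πD²) = 4·0.340/(π·0.410²) = 2.575 m/s
Re = VD/ν = 2.575·0.410/7.88×10^-7 = 1.34×10^6 → turbulent
ε/D = 0.12/410 = 2.93×10^-4
Swamee-Jain: f = 0.01551
h_f = f(L/D)V²/(2g) = 0.01551·(544/0.410)·2.575²/(2·9.81) = 6.956 m

h_f ≈ 6.96 m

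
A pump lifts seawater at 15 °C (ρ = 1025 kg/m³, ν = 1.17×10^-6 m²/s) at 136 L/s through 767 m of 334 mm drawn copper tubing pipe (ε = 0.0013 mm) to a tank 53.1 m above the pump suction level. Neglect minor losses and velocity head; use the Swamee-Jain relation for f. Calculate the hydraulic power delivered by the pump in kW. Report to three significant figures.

V = 4Q/(πD²) = 1.552 m/s; Re = 4.43×10^5; ε/D = 3.89×10^-6; f = 0.01344
h_f = f(L/D)V²/2g = 3.789 m
Total head H = z + h_f = 53.1 + 3.789 = 56.89 m
P_hyd = ρgQH = 1025·9.81·0.136·56.89 = 77.80 kW

P_hyd ≈ 77.8 kW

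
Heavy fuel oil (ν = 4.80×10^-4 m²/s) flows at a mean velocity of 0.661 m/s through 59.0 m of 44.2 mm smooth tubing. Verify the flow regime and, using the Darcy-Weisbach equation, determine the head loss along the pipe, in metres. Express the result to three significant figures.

Re = VD/ν = 0.661·0.04420/4.80×10^-4 = 60.9 → laminar (Re < 2300)
f = 64/Re = 1.051
h_f = f(L/D)V²/(2g) = 1.051·(59.0/0.04420)·0.661²/(2·9.81) = 31.26 m

h_f ≈ 31.3 m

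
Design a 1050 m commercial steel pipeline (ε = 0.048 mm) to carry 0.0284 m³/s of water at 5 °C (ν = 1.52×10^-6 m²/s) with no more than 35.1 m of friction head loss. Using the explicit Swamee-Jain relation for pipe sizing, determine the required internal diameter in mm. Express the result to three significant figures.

D ≈ 132 mm

Swamee-Jain (Type III): D = 0.66·[ε^1.25·(LQ²/(gh_f))^4.75 + ν·Q^9.4·(L/(gh_f))^5.2]^0.04
LQ²/(gh_f) = 0.002460; L/(gh_f) = 3.049
Term 1 = ε^1.25·(…)^4.75 = 1.61×10^-18; Term 2 = ν·Q^9.4·(…)^5.2 = 1.45×10^-18
D = 0.66·(1.61×10^-18 + 1.45×10^-18)^0.04 = 0.1315 m = 132 mm
Check: V = 2.09 m/s, Re = 1.81×10^5, f = 0.01838, h_f = 32.7 m ≈ 35.1 m ✓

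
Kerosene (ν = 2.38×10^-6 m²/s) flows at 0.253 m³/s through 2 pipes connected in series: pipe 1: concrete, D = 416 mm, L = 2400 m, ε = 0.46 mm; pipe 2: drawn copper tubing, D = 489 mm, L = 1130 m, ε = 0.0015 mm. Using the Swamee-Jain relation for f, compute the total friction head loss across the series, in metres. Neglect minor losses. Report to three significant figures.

Pipe 1: V = 1.861 m/s, Re = 3.25×10^5, ε/D = 0.00111, f = 0.02111, h_1 = f(L/D)V²/2g = 21.50 m
Pipe 2: V = 1.347 m/s, Re = 2.77×10^5, ε/D = 3.07×10^-6, f = 0.01463, h_2 = f(L/D)V²/2g = 3.127 m
Series → Q common, losses add: H = Σh = 24.63 m

H ≈ 24.6 m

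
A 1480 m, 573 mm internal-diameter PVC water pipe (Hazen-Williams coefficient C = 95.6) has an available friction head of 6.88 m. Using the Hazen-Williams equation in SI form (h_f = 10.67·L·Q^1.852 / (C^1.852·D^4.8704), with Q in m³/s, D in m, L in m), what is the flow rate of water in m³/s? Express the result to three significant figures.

Q ≈ 0.339 m³/s

Rearranging: Q = [h_f·C^1.852·D^4.8704 / (10.67·L)]^(1/1.852)
Q = [6.88·95.6^1.852·0.573^4.8704 / (10.67·1480)]^0.540 = 0.3386 m³/s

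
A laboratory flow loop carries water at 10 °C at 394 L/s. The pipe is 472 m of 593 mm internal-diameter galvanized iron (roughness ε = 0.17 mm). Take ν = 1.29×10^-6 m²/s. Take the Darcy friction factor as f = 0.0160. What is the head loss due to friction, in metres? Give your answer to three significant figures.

h_f ≈ 1.32 m

V = 4Q/(πD²) = 4·0.394/(π·0.593²) = 1.427 m/s
h_f = f(L/D)V²/(2g) = 0.01600·(472/0.593)·1.427²/(2·9.81) = 1.321 m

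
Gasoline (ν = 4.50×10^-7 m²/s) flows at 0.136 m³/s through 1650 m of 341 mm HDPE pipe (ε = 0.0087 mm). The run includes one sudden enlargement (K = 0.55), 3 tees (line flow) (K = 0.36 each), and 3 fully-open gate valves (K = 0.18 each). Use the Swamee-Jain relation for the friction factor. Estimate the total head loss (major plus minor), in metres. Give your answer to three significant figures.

H_L ≈ 6.81 m

V = 4Q/(πD²) = 1.489 m/s; V²/2g = 0.1130 m
Re = 1.13×10^6, ε/D = 2.55×10^-5 → f = 0.01201 (Swamee-Jain)
Major: h_f = f(L/D)·V²/2g = 0.01201·4839·0.1130 = 6.569 m
Minor: ΣK = 2.17; h_m = ΣK·V²/2g = 0.2453 m
Total H_L = 6.569 + 0.2453 = 6.814 m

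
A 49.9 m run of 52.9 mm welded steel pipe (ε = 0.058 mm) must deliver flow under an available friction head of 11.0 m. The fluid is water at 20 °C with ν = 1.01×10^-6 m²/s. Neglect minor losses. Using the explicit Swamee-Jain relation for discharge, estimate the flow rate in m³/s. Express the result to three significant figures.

Q ≈ 0.00715 m³/s

Swamee-Jain (Type II): Q = -0.965·√(gD⁵h_f/L)·ln[ε/(3.7D) + √(3.17ν²L/(gD³h_f))]
√(gD⁵h_f/L) = √(9.81·0.0529⁵·11.0/49.9) = 9.465×10^-4
ε/(3.7D) = 2.96×10^-4; √(3.17ν²L/(gD³h_f)) = 1.01×10^-4
Q = -0.965·9.465×10^-4·ln(3.968×10^-4) = 0.007154 m³/s
Check: V = 3.25 m/s, Re = 1.70×10^5, f = 0.02177, h_f = 11.1 m ≈ 11.0 m ✓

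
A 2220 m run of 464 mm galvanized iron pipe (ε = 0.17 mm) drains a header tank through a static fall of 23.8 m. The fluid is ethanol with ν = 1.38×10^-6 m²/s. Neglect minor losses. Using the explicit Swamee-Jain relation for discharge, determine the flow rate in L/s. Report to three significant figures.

Q ≈ 413 L/s

Swamee-Jain (Type II): Q = -0.965·√(gD⁵h_f/L)·ln[ε/(3.7D) + √(3.17ν²L/(gD³h_f))]
√(gD⁵h_f/L) = √(9.81·0.464⁵·23.8/2220) = 0.04756
ε/(3.7D) = 9.90×10^-5; √(3.17ν²L/(gD³h_f)) = 2.40×10^-5
Q = -0.965·0.04756·ln(1.230×10^-4) = 0.4132 m³/s
Check: V = 2.44 m/s, Re = 8.22×10^5, f = 0.01645, h_f = 24.0 m ≈ 23.8 m ✓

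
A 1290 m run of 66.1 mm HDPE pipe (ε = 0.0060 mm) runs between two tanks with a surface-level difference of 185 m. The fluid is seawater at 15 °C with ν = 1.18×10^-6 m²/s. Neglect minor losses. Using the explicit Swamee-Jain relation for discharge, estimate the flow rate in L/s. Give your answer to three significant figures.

Q ≈ 11.5 L/s

Swamee-Jain (Type II): Q = -0.965·√(gD⁵h_f/L)·ln[ε/(3.7D) + √(3.17ν²L/(gD³h_f))]
√(gD⁵h_f/L) = √(9.81·0.0661⁵·185/1290) = 0.001332
ε/(3.7D) = 2.45×10^-5; √(3.17ν²L/(gD³h_f)) = 1.04×10^-4
Q = -0.965·0.001332·ln(1.288×10^-4) = 0.01152 m³/s
Check: V = 3.36 m/s, Re = 1.88×10^5, f = 0.01648, h_f = 185 m ≈ 185 m ✓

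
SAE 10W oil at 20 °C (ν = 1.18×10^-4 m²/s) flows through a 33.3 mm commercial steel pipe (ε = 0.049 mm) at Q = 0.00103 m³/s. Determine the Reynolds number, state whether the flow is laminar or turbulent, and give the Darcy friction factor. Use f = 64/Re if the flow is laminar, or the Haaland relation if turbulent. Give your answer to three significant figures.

V = 4Q/(πD²) = 1.183 m/s
Re = VD/ν = 1.183·0.0333/1.18×10^-4 = 334
Re < 2300 → laminar → f = 64/Re = 0.1918

Re ≈ 334; laminar; f = 64/Re ≈ 0.192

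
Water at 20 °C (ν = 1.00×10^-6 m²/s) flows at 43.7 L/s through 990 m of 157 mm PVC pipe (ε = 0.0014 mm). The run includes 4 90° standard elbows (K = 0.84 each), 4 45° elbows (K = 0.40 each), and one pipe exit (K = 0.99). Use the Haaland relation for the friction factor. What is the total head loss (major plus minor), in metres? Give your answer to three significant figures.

V = 4Q/(πD²) = 2.257 m/s; V²/2g = 0.2597 m
Re = 3.54×10^5, ε/D = 8.92×10^-6 → f = 0.01398 (Haaland)
Major: h_f = f(L/D)·V²/2g = 0.01398·6306·0.2597 = 22.90 m
Minor: ΣK = 5.95; h_m = ΣK·V²/2g = 1.545 m
Total H_L = 22.90 + 1.545 = 24.45 m

H_L ≈ 24.4 m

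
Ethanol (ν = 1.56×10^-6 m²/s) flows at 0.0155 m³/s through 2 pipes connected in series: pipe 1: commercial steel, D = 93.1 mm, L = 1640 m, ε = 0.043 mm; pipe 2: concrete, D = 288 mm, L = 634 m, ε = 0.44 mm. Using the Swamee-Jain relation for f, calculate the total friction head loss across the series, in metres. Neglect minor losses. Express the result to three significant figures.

H ≈ 90.9 m

Pipe 1: V = 2.277 m/s, Re = 1.36×10^5, ε/D = 4.62×10^-4, f = 0.01950, h_1 = f(L/D)V²/2g = 90.76 m
Pipe 2: V = 0.2379 m/s, Re = 4.39×10^4, ε/D = 0.00153, f = 0.02601, h_2 = f(L/D)V²/2g = 0.1652 m
Series → Q common, losses add: H = Σh = 90.92 m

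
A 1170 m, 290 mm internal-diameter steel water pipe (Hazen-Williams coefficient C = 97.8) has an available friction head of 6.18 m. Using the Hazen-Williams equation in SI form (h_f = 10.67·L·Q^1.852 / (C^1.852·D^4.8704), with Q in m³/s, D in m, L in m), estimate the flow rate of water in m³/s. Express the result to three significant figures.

Rearranging: Q = [h_f·C^1.852·D^4.8704 / (10.67·L)]^(1/1.852)
Q = [6.18·97.8^1.852·0.290^4.8704 / (10.67·1170)]^0.540 = 0.06192 m³/s

Q ≈ 0.0619 m³/s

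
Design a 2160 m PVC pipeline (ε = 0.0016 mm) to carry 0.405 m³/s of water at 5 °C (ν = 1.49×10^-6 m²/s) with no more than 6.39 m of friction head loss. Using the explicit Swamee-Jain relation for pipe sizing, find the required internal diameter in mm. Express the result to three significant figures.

Swamee-Jain (Type III): D = 0.66·[ε^1.25·(LQ²/(gh_f))^4.75 + ν·Q^9.4·(L/(gh_f))^5.2]^0.04
LQ²/(gh_f) = 5.652; L/(gh_f) = 34.46
Term 1 = ε^1.25·(…)^4.75 = 2.13×10^-4; Term 2 = ν·Q^9.4·(…)^5.2 = 0.0300
D = 0.66·(2.13×10^-4 + 0.0300)^0.04 = 0.5738 m = 574 mm
Check: V = 1.57 m/s, Re = 6.03×10^5, f = 0.01271, h_f = 5.98 m ≈ 6.39 m ✓

D ≈ 574 mm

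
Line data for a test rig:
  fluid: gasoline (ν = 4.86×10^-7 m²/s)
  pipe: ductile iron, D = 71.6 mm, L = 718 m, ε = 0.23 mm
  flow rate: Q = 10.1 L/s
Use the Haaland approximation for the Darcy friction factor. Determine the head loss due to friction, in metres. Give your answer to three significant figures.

V = 4Q/(πD²) = 4·0.0101/(π·0.0716²) = 2.508 m/s
Re = VD/ν = 2.508·0.0716/4.86×10^-7 = 3.70×10^5 → turbulent
ε/D = 0.23/71.6 = 0.00321
Haaland: f = 0.02704
h_f = f(L/D)V²/(2g) = 0.02704·(718/0.0716)·2.508²/(2·9.81) = 86.97 m

h_f ≈ 87.0 m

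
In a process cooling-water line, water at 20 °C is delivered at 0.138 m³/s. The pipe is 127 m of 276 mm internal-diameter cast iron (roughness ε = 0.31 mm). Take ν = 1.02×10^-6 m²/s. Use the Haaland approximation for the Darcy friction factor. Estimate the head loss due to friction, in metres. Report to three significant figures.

V = 4Q/(πD²) = 4·0.138/(π·0.276²) = 2.307 m/s
Re = VD/ν = 2.307·0.276/1.02×10^-6 = 6.24×10^5 → turbulent
ε/D = 0.31/276 = 0.00112
Haaland: f = 0.02063
h_f = f(L/D)V²/(2g) = 0.02063·(127/0.276)·2.307²/(2·9.81) = 2.574 m

h_f ≈ 2.57 m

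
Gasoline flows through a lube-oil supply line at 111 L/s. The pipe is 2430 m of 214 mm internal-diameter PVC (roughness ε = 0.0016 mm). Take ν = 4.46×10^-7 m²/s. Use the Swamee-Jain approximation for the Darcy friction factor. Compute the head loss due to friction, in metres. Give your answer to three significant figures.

V = 4Q/(πD²) = 4·0.111/(π·0.214²) = 3.086 m/s
Re = VD/ν = 3.086·0.214/4.46×10^-7 = 1.48×10^6 → turbulent
ε/D = 0.0016/214 = 7.48×10^-6
Swamee-Jain: f = 0.01111
h_f = f(L/D)V²/(2g) = 0.01111·(2430/0.214)·3.086²/(2·9.81) = 61.25 m

h_f ≈ 61.3 m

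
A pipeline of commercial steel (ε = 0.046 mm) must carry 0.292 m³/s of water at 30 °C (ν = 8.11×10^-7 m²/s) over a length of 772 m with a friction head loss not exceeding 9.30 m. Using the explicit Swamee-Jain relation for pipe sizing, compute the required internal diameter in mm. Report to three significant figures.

D ≈ 384 mm

Swamee-Jain (Type III): D = 0.66·[ε^1.25·(LQ²/(gh_f))^4.75 + ν·Q^9.4·(L/(gh_f))^5.2]^0.04
LQ²/(gh_f) = 0.7215; L/(gh_f) = 8.462
Term 1 = ε^1.25·(…)^4.75 = 8.04×10^-7; Term 2 = ν·Q^9.4·(…)^5.2 = 5.09×10^-7
D = 0.66·(8.04×10^-7 + 5.09×10^-7)^0.04 = 0.3839 m = 384 mm
Check: V = 2.52 m/s, Re = 1.19×10^6, f = 0.01361, h_f = 8.88 m ≈ 9.30 m ✓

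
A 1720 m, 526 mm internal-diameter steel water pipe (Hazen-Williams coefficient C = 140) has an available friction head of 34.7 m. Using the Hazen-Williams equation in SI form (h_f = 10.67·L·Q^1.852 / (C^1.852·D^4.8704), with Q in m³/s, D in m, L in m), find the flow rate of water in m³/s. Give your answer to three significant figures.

Rearranging: Q = [h_f·C^1.852·D^4.8704 / (10.67·L)]^(1/1.852)
Q = [34.7·140^1.852·0.526^4.8704 / (10.67·1720)]^0.540 = 0.8747 m³/s

Q ≈ 0.875 m³/s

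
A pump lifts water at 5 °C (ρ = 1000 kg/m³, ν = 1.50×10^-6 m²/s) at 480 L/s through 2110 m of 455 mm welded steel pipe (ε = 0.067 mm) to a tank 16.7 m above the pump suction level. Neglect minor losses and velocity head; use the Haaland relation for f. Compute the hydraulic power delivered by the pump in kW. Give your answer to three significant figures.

P_hyd ≈ 215 kW

V = 4Q/(πD²) = 2.952 m/s; Re = 8.95×10^5; ε/D = 1.47×10^-4; f = 0.01408
h_f = f(L/D)V²/2g = 28.99 m
Total head H = z + h_f = 16.7 + 28.99 = 45.69 m
P_hyd = ρgQH = 1000·9.81·0.480·45.69 = 215.2 kW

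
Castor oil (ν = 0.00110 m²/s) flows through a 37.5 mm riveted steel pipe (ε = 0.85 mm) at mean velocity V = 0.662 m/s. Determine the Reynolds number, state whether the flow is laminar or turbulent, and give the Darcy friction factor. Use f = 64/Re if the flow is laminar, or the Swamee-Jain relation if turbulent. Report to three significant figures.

Re ≈ 22.6; laminar; f = 64/Re ≈ 2.84

Re = VD/ν = 0.6620·0.0375/0.00110 = 22.6
Re < 2300 → laminar → f = 64/Re = 2.836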